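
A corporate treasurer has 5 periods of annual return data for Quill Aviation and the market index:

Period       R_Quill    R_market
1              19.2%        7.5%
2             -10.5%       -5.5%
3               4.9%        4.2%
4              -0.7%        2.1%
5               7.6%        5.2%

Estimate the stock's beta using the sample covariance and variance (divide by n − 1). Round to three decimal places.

2.068

Mean R_i = (19.2 − 10.5 + 4.9 − 0.7 + 7.6) / 5 = 4.1000%
Mean R_m = (7.5 − 5.5 + 4.2 + 2.1 + 5.2) / 5 = 2.7000%
Σ(R_i − R̄_i)(R_m − R̄_m) = 205.0300  ⇒  Cov = 205.0300 / 4 = 51.2575
Σ(R_m − R̄_m)² = 99.1400  ⇒  Var(R_m) = 99.1400 / 4 = 24.7850
β = Cov / Var(R_m) = 51.2575 / 24.7850 = 2.0681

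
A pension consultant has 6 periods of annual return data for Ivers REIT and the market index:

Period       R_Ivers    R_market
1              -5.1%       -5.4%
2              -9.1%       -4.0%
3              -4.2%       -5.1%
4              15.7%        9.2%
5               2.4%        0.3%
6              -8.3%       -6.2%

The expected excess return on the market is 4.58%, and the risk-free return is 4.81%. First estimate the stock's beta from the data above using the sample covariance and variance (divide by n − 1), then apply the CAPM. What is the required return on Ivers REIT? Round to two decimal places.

11.83%

Mean R_i = (-5.1 − 9.1 − 4.2 + 15.7 + 2.4 − 8.3) / 6 = -1.4333%
Mean R_m = (-5.4 − 4.0 − 5.1 + 9.2 + 0.3 − 6.2) / 6 = -1.8667%
Σ(R_i − R̄_i)(R_m − R̄_m) = 265.9267  ⇒  Cov = 265.9267 / 5 = 53.1853
Σ(R_m − R̄_m)² = 173.4333  ⇒  Var(R_m) = 173.4333 / 5 = 34.6867
β = Cov / Var(R_m) = 53.1853 / 34.6867 = 1.5333
E(R) = R_f + β × MRP = 4.81% + 1.5333 × 4.58% = 11.83%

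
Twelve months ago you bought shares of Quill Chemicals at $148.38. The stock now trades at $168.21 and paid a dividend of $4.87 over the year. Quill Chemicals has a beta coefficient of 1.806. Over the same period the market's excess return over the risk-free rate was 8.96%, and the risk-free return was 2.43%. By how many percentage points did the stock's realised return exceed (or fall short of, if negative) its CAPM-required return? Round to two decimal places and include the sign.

Realised HPR = (P1 + D1 − P0) / P0 = (168.21 + 4.87 − 148.38) / 148.38 = 24.70 / 148.38 = 16.6464%
CAPM required = R_f + β·MRP = 2.43% + 1.806 × 8.96% = 18.61176%
α = realised − required = 16.6464% − 18.61176% = -1.97%

-1.97%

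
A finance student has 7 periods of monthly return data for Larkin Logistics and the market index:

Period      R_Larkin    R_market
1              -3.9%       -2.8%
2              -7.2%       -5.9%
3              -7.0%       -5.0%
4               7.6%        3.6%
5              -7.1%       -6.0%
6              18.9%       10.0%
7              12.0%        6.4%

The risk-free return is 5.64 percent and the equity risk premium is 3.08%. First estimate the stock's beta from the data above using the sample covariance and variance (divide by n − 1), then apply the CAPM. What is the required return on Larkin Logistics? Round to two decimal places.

10.71%

Mean R_i = (-3.9 − 7.2 − 7.0 + 7.6 − 7.1 + 18.9 + 12.0) / 7 = 1.9000%
Mean R_m = (-2.8 − 5.9 − 5.0 + 3.6 − 6.0 + 10.0 + 6.4) / 7 = 0.0429%
Σ(R_i − R̄_i)(R_m − R̄_m) = 423.5900  ⇒  Cov = 423.5900 / 6 = 70.5983
Σ(R_m − R̄_m)² = 257.5571  ⇒  Var(R_m) = 257.5571 / 6 = 42.9262
β = Cov / Var(R_m) = 70.5983 / 42.9262 = 1.6446
E(R) = R_f + β × MRP = 5.64% + 1.6446 × 3.08% = 10.71%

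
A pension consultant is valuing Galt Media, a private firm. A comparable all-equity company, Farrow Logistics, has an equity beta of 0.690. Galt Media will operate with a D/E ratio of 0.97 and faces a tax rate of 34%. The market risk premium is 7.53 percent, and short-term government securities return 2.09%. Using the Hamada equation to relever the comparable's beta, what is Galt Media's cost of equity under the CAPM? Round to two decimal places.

10.61%

β_L = β_U × [1 + (1 − t)(D/E)] = 0.690 × [1 + (1 − 0.34) × 0.97]
    = 0.690 × [1 + 0.66 × 0.97] = 0.690 × 1.6402 = 1.1317
E(R) = R_f + β_L × MRP = 2.09% + 1.1317 × 7.53% = 10.61%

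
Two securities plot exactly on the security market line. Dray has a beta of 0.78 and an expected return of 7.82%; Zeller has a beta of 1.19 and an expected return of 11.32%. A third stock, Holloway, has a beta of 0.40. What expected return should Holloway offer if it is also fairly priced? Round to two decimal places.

4.58%

MRP (SML slope) = (11.32% − 7.82%) / (1.19 − 0.78) = 3.50% / 0.41 = 8.5366%
R_f (intercept) = 7.82% − 0.78 × 8.5366% = 1.1615%
E(R_Holloway) = R_f + β × MRP = 1.1615% + 0.40 × 8.5366% = 4.58%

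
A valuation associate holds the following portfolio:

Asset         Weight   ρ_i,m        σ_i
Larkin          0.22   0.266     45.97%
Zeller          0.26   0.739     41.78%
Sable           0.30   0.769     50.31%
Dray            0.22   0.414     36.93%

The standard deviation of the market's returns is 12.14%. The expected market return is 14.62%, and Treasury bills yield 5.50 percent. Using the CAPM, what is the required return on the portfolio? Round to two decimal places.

β_Larkin = 0.266 × 45.97% / 12.14% = 1.0073
β_Zeller = 0.739 × 41.78% / 12.14% = 2.5433
β_Sable = 0.769 × 50.31% / 12.14% = 3.1869
β_Dray = 0.414 × 36.93% / 12.14% = 1.2594
β_P = Σ w_i β_i = 0.22×1.0073 + 0.26×2.5433 + 0.30×3.1869 + 0.22×1.2594 = 2.1160
MRP = 14.62% − 5.50% = 9.12%
E(R_P) = R_f + β_P × MRP = 5.50% + 2.1160 × 9.12% = 24.80%

24.80%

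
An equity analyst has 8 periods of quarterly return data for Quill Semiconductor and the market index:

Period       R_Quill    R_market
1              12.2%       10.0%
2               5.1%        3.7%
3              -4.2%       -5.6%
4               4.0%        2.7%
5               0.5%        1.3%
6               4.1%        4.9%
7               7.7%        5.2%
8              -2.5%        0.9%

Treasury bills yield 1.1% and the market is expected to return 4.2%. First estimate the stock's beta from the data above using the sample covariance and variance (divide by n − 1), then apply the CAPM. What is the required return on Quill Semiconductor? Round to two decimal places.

4.58%

Mean R_i = (12.2 + 5.1 − 4.2 + 4.0 + 0.5 + 4.1 + 7.7 − 2.5) / 8 = 3.3625%
Mean R_m = (10.0 + 3.7 − 5.6 + 2.7 + 1.3 + 4.9 + 5.2 + 0.9) / 8 = 2.8875%
Σ(R_i − R̄_i)(R_m − R̄_m) = 156.0463  ⇒  Cov = 156.0463 / 7 = 22.2923
Σ(R_m − R̄_m)² = 139.1888  ⇒  Var(R_m) = 139.1888 / 7 = 19.8841
β = Cov / Var(R_m) = 22.2923 / 19.8841 = 1.1211
MRP = 4.2% − 1.1% = 3.10%
E(R) = R_f + β × MRP = 1.1% + 1.1211 × 3.1% = 4.58%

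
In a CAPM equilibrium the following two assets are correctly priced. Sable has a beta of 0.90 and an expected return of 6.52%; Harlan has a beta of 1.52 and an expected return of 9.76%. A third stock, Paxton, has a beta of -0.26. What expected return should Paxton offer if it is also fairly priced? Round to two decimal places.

0.46%

MRP (SML slope) = (9.76% − 6.52%) / (1.52 − 0.90) = 3.24% / 0.62 = 5.2258%
R_f (intercept) = 6.52% − 0.90 × 5.2258% = 1.8168%
E(R_Paxton) = R_f + β × MRP = 1.8168% + -0.26 × 5.2258% = 0.46%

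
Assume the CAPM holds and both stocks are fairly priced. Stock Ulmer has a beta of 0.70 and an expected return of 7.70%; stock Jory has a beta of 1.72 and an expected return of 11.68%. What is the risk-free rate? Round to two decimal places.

4.97%

Both satisfy E(R) = R_f + β·MRP, so the slope of the SML is
MRP = (11.68% − 7.70%) / (1.72 − 0.70) = 3.98% / 1.02 = 3.9020%
R_f = E(R_Ulmer) − β_Ulmer·MRP = 7.70% − 0.70 × 3.9020% = 4.9686%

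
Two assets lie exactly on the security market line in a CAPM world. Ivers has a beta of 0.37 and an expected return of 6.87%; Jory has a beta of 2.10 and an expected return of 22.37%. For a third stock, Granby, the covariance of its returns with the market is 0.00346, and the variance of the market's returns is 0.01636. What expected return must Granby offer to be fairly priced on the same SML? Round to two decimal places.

MRP = (22.37% − 6.87%) / (2.10 − 0.37) = 8.9595%
R_f = 6.87% − 0.37 × 8.9595% = 3.5550%
β_Granby = Cov / Var(R_m) = 0.00346 / 0.01636 = 0.2115
E(R_Granby) = R_f + β × MRP = 3.5550% + 0.2115 × 8.9595% = 5.45%

5.45%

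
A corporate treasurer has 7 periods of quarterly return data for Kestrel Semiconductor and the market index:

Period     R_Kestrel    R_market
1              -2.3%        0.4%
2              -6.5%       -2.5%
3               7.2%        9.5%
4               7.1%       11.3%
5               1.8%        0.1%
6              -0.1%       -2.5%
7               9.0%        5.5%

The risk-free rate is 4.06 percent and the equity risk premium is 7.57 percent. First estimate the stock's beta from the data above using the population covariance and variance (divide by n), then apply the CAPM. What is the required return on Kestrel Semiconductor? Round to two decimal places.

Mean R_i = (-2.3 − 6.5 + 7.2 + 7.1 + 1.8 − 0.1 + 9.0) / 7 = 2.3143%
Mean R_m = (0.4 − 2.5 + 9.5 + 11.3 + 0.1 − 2.5 + 5.5) / 7 = 3.1143%
Σ(R_i − R̄_i)(R_m − R̄_m) = 163.4386  ⇒  Cov = 163.4386 / 7 = 23.3484
Σ(R_m − R̄_m)² = 192.9686  ⇒  Var(R_m) = 192.9686 / 7 = 27.5669
β = Cov / Var(R_m) = 23.3484 / 27.5669 = 0.8470
E(R) = R_f + β × MRP = 4.06% + 0.8470 × 7.57% = 10.47%

10.47%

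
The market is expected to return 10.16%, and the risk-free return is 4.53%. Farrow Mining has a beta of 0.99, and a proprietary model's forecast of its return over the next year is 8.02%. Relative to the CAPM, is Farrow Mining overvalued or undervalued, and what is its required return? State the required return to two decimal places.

Overvalued; required return 10.10%

MRP = 10.16% − 4.53% = 5.63%
Required return = R_f + β·MRP = 4.53% + 0.99 × 5.63% = 10.10%
Forecast 8.02% < required 10.10% → the stock plots below the SML → overvalued.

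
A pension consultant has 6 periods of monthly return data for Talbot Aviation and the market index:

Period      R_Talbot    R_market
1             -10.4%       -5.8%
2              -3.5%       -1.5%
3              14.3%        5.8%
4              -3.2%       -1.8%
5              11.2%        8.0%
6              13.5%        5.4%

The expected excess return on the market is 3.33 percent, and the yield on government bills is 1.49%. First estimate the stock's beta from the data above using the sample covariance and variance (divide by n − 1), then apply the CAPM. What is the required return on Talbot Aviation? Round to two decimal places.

7.75%

Mean R_i = (-10.4 − 3.5 + 14.3 − 3.2 + 11.2 + 13.5) / 6 = 3.6500%
Mean R_m = (-5.8 − 1.5 + 5.8 − 1.8 + 8.0 + 5.4) / 6 = 1.6833%
Σ(R_i − R̄_i)(R_m − R̄_m) = 279.9050  ⇒  Cov = 279.9050 / 5 = 55.9810
Σ(R_m − R̄_m)² = 148.9283  ⇒  Var(R_m) = 148.9283 / 5 = 29.7857
β = Cov / Var(R_m) = 55.9810 / 29.7857 = 1.8795
E(R) = R_f + β × MRP = 1.49% + 1.8795 × 3.33% = 7.75%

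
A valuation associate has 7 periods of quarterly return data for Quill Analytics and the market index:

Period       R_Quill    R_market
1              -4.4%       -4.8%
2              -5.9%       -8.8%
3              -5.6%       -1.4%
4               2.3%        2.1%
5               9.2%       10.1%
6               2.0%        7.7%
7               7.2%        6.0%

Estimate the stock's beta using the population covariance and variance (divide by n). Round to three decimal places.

Mean R_i = (-4.4 − 5.9 − 5.6 + 2.3 + 9.2 + 2.0 + 7.2) / 7 = 0.6857%
Mean R_m = (-4.8 − 8.8 − 1.4 + 2.1 + 10.1 + 7.7 + 6.0) / 7 = 1.5571%
Σ(R_i − R̄_i)(R_m − R̄_m) = 229.7557  ⇒  Cov = 229.7557 / 7 = 32.8222
Σ(R_m − R̄_m)² = 287.1771  ⇒  Var(R_m) = 287.1771 / 7 = 41.0253
β = Cov / Var(R_m) = 32.8222 / 41.0253 = 0.8000

0.800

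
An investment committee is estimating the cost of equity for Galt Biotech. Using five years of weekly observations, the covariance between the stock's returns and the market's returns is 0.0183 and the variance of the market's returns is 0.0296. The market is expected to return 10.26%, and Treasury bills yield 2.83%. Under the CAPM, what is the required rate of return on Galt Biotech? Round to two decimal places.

7.42%

β = Cov(R_i, R_m) / Var(R_m) = 0.0183 / 0.0296 = 0.6182
MRP = 10.26% − 2.83% = 7.43%
E(R) = R_f + β × MRP = 2.83% + 0.6182 × 7.43% = 7.42%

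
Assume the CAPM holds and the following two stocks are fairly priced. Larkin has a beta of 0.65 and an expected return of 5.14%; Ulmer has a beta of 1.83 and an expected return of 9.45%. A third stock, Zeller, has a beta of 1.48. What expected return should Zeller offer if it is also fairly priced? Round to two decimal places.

8.17%

MRP (SML slope) = (9.45% − 5.14%) / (1.83 − 0.65) = 4.31% / 1.18 = 3.6525%
R_f (intercept) = 5.14% − 0.65 × 3.6525% = 2.7659%
E(R_Zeller) = R_f + β × MRP = 2.7659% + 1.48 × 3.6525% = 8.17%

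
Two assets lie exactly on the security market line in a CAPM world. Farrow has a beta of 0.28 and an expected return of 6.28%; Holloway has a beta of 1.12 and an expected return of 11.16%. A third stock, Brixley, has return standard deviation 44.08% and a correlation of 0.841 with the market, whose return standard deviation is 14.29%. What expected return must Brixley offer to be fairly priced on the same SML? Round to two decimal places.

MRP = (11.16% − 6.28%) / (1.12 − 0.28) = 5.8095%
R_f = 6.28% − 0.28 × 5.8095% = 4.6533%
β_Brixley = ρ·σ_i/σ_m = 0.841 × 44.08 / 14.29 = 2.5942
E(R_Brixley) = R_f + β × MRP = 4.6533% + 2.5942 × 5.8095% = 19.72%

19.72%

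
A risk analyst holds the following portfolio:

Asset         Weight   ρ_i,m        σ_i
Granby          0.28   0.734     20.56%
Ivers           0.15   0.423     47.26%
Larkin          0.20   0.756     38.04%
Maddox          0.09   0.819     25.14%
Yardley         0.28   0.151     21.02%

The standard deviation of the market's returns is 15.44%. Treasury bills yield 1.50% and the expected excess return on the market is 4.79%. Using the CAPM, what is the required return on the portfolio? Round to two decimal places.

β_Granby = 0.734 × 20.56% / 15.44% = 0.9774
β_Ivers = 0.423 × 47.26% / 15.44% = 1.2948
β_Larkin = 0.756 × 38.04% / 15.44% = 1.8626
β_Maddox = 0.819 × 25.14% / 15.44% = 1.3335
β_Yardley = 0.151 × 21.02% / 15.44% = 0.2056
β_P = Σ w_i β_i = 0.28×0.9774 + 0.15×1.2948 + 0.20×1.8626 + 0.09×1.3335 + 0.28×0.2056 = 1.0180
E(R_P) = R_f + β_P × MRP = 1.50% + 1.0180 × 4.79% = 6.38%

6.38%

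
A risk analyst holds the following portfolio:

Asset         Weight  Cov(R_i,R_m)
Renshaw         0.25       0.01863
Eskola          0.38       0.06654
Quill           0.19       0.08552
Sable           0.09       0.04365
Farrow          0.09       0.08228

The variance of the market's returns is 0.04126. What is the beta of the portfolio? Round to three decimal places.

1.394

β_Renshaw = 0.01863 / 0.04126 = 0.4515
β_Eskola = 0.06654 / 0.04126 = 1.6127
β_Quill = 0.08552 / 0.04126 = 2.0727
β_Sable = 0.04365 / 0.04126 = 1.0579
β_Farrow = 0.08228 / 0.04126 = 1.9942
β_P = Σ w_i β_i = 0.25×0.4515 + 0.38×1.6127 + 0.19×2.0727 + 0.09×1.0579 + 0.09×1.9942 = 1.3942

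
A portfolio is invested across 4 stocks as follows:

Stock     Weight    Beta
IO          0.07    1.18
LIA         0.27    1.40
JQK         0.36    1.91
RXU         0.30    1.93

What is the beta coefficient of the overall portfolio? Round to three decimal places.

1.727

β_P = Σ w_i β_i = 0.07×1.18 + 0.27×1.40 + 0.36×1.91 + 0.30×1.93 = 1.7272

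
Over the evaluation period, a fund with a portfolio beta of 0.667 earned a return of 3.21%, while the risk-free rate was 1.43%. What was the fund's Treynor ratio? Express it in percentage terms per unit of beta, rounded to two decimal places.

2.67%

Treynor = (R_P − R_f) / β_P = (3.21% − 1.43%) / 0.6670 = 1.78% / 0.6670 = 2.67%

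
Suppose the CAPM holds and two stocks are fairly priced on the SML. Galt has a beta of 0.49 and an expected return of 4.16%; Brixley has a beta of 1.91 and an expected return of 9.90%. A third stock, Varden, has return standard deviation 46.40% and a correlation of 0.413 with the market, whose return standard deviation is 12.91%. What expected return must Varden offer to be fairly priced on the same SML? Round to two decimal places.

MRP = (9.90% − 4.16%) / (1.91 − 0.49) = 4.0423%
R_f = 4.16% − 0.49 × 4.0423% = 2.1793%
β_Varden = ρ·σ_i/σ_m = 0.413 × 46.40 / 12.91 = 1.4844
E(R_Varden) = R_f + β × MRP = 2.1793% + 1.4844 × 4.0423% = 8.18%

8.18%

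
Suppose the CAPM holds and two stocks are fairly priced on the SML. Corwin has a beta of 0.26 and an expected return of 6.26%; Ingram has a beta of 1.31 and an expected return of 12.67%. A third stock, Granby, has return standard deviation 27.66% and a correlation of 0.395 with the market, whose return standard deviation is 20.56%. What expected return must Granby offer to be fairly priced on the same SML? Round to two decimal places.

7.92%

MRP = (12.67% − 6.26%) / (1.31 − 0.26) = 6.1048%
R_f = 6.26% − 0.26 × 6.1048% = 4.6728%
β_Granby = ρ·σ_i/σ_m = 0.395 × 27.66 / 20.56 = 0.5314
E(R_Granby) = R_f + β × MRP = 4.6728% + 0.5314 × 6.1048% = 7.92%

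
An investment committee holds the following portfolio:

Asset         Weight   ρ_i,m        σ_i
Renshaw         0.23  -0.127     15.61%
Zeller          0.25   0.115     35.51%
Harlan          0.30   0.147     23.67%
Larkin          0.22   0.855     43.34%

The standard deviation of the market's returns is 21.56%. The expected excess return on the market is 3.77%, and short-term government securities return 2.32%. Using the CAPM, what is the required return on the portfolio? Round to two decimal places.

β_Renshaw = -0.127 × 15.61% / 21.56% = -0.0920
β_Zeller = 0.115 × 35.51% / 21.56% = 0.1894
β_Harlan = 0.147 × 23.67% / 21.56% = 0.1614
β_Larkin = 0.855 × 43.34% / 21.56% = 1.7187
β_P = Σ w_i β_i = 0.23×-0.0920 + 0.25×0.1894 + 0.30×0.1614 + 0.22×1.7187 = 0.4527
E(R_P) = R_f + β_P × MRP = 2.32% + 0.4527 × 3.77% = 4.03%

4.03%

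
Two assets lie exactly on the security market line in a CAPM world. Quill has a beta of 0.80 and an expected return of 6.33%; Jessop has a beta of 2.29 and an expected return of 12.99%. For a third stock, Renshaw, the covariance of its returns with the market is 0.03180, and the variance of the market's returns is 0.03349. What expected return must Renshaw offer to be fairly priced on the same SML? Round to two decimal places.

MRP = (12.99% − 6.33%) / (2.29 − 0.80) = 4.4698%
R_f = 6.33% − 0.80 × 4.4698% = 2.7542%
β_Renshaw = Cov / Var(R_m) = 0.03180 / 0.03349 = 0.9495
E(R_Renshaw) = R_f + β × MRP = 2.7542% + 0.9495 × 4.4698% = 7.00%

7.00%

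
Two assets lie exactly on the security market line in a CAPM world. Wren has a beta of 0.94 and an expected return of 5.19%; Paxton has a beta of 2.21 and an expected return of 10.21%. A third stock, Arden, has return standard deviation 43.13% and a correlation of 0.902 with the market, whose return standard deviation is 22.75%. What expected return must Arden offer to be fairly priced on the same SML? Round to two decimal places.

MRP = (10.21% − 5.19%) / (2.21 − 0.94) = 3.9528%
R_f = 5.19% − 0.94 × 3.9528% = 1.4744%
β_Arden = ρ·σ_i/σ_m = 0.902 × 43.13 / 22.75 = 1.7100
E(R_Arden) = R_f + β × MRP = 1.4744% + 1.7100 × 3.9528% = 8.23%

8.23%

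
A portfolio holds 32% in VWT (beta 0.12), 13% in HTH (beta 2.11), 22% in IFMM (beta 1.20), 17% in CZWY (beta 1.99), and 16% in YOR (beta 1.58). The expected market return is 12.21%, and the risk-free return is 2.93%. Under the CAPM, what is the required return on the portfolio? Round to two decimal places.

β_P = Σ w_i β_i = 0.32×0.12 + 0.13×2.11 + 0.22×1.20 + 0.17×1.99 + 0.16×1.58 = 1.1678
MRP = 12.21% − 2.93% = 9.28%
E(R_P) = R_f + β_P × MRP = 2.93% + 1.1678 × 9.28% = 13.77%

13.77%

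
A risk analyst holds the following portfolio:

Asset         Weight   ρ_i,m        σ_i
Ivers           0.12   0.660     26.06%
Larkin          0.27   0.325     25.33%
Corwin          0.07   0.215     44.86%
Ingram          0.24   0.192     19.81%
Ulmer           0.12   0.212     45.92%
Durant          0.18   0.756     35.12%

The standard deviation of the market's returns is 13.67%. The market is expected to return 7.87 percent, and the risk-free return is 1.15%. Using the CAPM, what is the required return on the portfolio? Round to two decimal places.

β_Ivers = 0.660 × 26.06% / 13.67% = 1.2582
β_Larkin = 0.325 × 25.33% / 13.67% = 0.6022
β_Corwin = 0.215 × 44.86% / 13.67% = 0.7056
β_Ingram = 0.192 × 19.81% / 13.67% = 0.2782
β_Ulmer = 0.212 × 45.92% / 13.67% = 0.7121
β_Durant = 0.756 × 35.12% / 13.67% = 1.9423
β_P = Σ w_i β_i = 0.12×1.2582 + 0.27×0.6022 + 0.07×0.7056 + 0.24×0.2782 + 0.12×0.7121 + 0.18×1.9423 = 0.8648
MRP = 7.87% − 1.15% = 6.72%
E(R_P) = R_f + β_P × MRP = 1.15% + 0.8648 × 6.72% = 6.96%

6.96%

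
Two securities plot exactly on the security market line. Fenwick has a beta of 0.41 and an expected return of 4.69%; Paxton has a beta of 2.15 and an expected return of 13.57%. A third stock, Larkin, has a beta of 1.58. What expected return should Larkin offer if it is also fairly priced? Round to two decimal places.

MRP (SML slope) = (13.57% − 4.69%) / (2.15 − 0.41) = 8.88% / 1.74 = 5.1034%
R_f (intercept) = 4.69% − 0.41 × 5.1034% = 2.5976%
E(R_Larkin) = R_f + β × MRP = 2.5976% + 1.58 × 5.1034% = 10.66%

10.66%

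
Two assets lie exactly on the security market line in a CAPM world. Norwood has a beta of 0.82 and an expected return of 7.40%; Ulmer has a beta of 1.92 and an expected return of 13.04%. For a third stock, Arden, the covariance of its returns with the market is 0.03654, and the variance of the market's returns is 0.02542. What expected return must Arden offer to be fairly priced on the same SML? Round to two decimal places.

MRP = (13.04% − 7.40%) / (1.92 − 0.82) = 5.1273%
R_f = 7.40% − 0.82 × 5.1273% = 3.1956%
β_Arden = Cov / Var(R_m) = 0.03654 / 0.02542 = 1.4375
E(R_Arden) = R_f + β × MRP = 3.1956% + 1.4375 × 5.1273% = 10.57%

10.57%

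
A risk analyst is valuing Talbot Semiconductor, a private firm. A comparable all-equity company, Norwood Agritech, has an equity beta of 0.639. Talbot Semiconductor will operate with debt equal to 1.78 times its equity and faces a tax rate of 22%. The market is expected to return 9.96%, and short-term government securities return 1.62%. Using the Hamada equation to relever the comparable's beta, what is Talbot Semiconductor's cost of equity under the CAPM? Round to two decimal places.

β_L = β_U × [1 + (1 − t)(D/E)] = 0.639 × [1 + (1 − 0.22) × 1.78]
    = 0.639 × [1 + 0.78 × 1.78] = 0.639 × 2.3884 = 1.5262
MRP = 9.96% − 1.62% = 8.34%
E(R) = R_f + β_L × MRP = 1.62% + 1.5262 × 8.34% = 14.35%

14.35%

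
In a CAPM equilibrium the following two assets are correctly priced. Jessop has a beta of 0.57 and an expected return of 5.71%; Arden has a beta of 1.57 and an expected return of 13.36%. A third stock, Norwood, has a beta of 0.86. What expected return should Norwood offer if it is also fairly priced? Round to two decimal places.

MRP (SML slope) = (13.36% − 5.71%) / (1.57 − 0.57) = 7.65% / 1.00 = 7.6500%
R_f (intercept) = 5.71% − 0.57 × 7.6500% = 1.3495%
E(R_Norwood) = R_f + β × MRP = 1.3495% + 0.86 × 7.6500% = 7.93%

7.93%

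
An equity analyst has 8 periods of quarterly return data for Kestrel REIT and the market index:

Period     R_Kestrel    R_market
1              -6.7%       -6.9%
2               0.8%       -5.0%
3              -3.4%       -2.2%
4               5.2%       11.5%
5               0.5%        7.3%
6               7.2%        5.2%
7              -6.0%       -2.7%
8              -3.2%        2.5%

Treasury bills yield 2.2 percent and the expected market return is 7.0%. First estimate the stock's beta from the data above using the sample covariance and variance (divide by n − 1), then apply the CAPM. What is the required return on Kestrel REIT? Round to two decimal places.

Mean R_i = (-6.7 + 0.8 − 3.4 + 5.2 + 0.5 + 7.2 − 6.0 − 3.2) / 8 = -0.7000%
Mean R_m = (-6.9 − 5.0 − 2.2 + 11.5 + 7.3 + 5.2 − 2.7 + 2.5) / 8 = 1.2125%
Σ(R_i − R̄_i)(R_m − R̄_m) = 165.5900  ⇒  Cov = 165.5900 / 7 = 23.6557
Σ(R_m − R̄_m)² = 291.8088  ⇒  Var(R_m) = 291.8088 / 7 = 41.6870
β = Cov / Var(R_m) = 23.6557 / 41.6870 = 0.5675
MRP = 7.0% − 2.2% = 4.80%
E(R) = R_f + β × MRP = 2.2% + 0.5675 × 4.8% = 4.92%

4.92%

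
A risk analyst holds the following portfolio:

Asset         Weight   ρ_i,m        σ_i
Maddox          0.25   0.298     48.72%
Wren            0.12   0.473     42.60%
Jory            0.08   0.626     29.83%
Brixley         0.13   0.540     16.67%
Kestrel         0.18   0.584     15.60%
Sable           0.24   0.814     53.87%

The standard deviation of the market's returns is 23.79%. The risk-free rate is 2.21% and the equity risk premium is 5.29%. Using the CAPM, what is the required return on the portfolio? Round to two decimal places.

6.85%

β_Maddox = 0.298 × 48.72% / 23.79% = 0.6103
β_Wren = 0.473 × 42.60% / 23.79% = 0.8470
β_Jory = 0.626 × 29.83% / 23.79% = 0.7849
β_Brixley = 0.540 × 16.67% / 23.79% = 0.3784
β_Kestrel = 0.584 × 15.60% / 23.79% = 0.3830
β_Sable = 0.814 × 53.87% / 23.79% = 1.8432
β_P = Σ w_i β_i = 0.25×0.6103 + 0.12×0.8470 + 0.08×0.7849 + 0.13×0.3784 + 0.18×0.3830 + 0.24×1.8432 = 0.8775
E(R_P) = R_f + β_P × MRP = 2.21% + 0.8775 × 5.29% = 6.85%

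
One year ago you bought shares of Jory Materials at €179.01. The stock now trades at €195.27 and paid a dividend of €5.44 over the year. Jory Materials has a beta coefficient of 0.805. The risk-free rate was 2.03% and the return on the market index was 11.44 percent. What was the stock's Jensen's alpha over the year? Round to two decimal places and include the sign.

Realised HPR = (P1 + D1 − P0) / P0 = (195.27 + 5.44 − 179.01) / 179.01 = 21.70 / 179.01 = 12.1222%
MRP = 11.44% − 2.03% = 9.41%
CAPM required = R_f + β·MRP = 2.03% + 0.805 × 9.41% = 9.60505%
α = realised − required = 12.1222% − 9.60505% = +2.52%

+2.52%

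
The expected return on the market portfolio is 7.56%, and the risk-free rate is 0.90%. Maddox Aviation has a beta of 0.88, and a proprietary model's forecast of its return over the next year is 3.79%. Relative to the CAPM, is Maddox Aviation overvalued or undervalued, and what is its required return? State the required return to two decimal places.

Overvalued; required return 6.76%

MRP = 7.56% − 0.90% = 6.66%
Required return = R_f + β·MRP = 0.90% + 0.88 × 6.66% = 6.76%
Forecast 3.79% < required 6.76% → the stock plots below the SML → overvalued.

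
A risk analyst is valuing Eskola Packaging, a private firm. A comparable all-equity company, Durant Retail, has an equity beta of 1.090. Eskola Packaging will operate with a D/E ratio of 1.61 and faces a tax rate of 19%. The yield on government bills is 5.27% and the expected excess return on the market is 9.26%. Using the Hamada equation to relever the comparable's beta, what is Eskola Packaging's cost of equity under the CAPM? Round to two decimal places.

β_L = β_U × [1 + (1 − t)(D/E)] = 1.090 × [1 + (1 − 0.19) × 1.61]
    = 1.090 × [1 + 0.81 × 1.61] = 1.090 × 2.3041 = 2.5115
E(R) = R_f + β_L × MRP = 5.27% + 2.5115 × 9.26% = 28.53%

28.53%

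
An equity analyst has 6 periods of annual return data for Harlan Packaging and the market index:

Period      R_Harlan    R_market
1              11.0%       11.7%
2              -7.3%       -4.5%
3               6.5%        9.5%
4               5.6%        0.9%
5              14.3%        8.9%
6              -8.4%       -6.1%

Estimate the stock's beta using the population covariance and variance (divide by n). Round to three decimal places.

1.128

Mean R_i = (11.0 − 7.3 + 6.5 + 5.6 + 14.3 − 8.4) / 6 = 3.6167%
Mean R_m = (11.7 − 4.5 + 9.5 + 0.9 + 8.9 − 6.1) / 6 = 3.4000%
Σ(R_i − R̄_i)(R_m − R̄_m) = 333.0700  ⇒  Cov = 333.0700 / 6 = 55.5117
Σ(R_m − R̄_m)² = 295.2600  ⇒  Var(R_m) = 295.2600 / 6 = 49.2100
β = Cov / Var(R_m) = 55.5117 / 49.2100 = 1.1281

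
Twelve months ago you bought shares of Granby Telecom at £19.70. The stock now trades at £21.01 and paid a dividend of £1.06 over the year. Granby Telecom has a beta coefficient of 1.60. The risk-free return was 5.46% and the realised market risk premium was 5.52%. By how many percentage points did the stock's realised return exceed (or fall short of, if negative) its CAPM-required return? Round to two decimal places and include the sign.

Realised HPR = (P1 + D1 − P0) / P0 = (21.01 + 1.06 − 19.70) / 19.70 = 2.37 / 19.70 = 12.0305%
CAPM required = R_f + β·MRP = 5.46% + 1.60 × 5.52% = 14.2920%
α = realised − required = 12.0305% − 14.2920% = -2.26%

-2.26%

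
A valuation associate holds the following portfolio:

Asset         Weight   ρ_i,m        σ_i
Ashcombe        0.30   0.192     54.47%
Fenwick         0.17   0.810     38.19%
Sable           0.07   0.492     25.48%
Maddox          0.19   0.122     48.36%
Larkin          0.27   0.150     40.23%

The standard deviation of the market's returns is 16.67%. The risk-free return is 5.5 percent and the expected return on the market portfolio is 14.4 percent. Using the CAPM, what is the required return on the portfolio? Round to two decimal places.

11.92%

β_Ashcombe = 0.192 × 54.47% / 16.67% = 0.6274
β_Fenwick = 0.810 × 38.19% / 16.67% = 1.8557
β_Sable = 0.492 × 25.48% / 16.67% = 0.7520
β_Maddox = 0.122 × 48.36% / 16.67% = 0.3539
β_Larkin = 0.150 × 40.23% / 16.67% = 0.3620
β_P = Σ w_i β_i = 0.30×0.6274 + 0.17×1.8557 + 0.07×0.7520 + 0.19×0.3539 + 0.27×0.3620 = 0.7213
MRP = 14.4% − 5.5% = 8.90%
E(R_P) = R_f + β_P × MRP = 5.5% + 0.7213 × 8.9% = 11.92%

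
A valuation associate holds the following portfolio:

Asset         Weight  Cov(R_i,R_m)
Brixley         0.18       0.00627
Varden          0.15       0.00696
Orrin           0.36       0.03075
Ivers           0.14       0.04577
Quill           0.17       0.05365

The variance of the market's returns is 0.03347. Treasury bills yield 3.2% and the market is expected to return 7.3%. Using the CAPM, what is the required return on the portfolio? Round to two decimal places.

β_Brixley = 0.00627 / 0.03347 = 0.1873
β_Varden = 0.00696 / 0.03347 = 0.2079
β_Orrin = 0.03075 / 0.03347 = 0.9187
β_Ivers = 0.04577 / 0.03347 = 1.3675
β_Quill = 0.05365 / 0.03347 = 1.6029
β_P = Σ w_i β_i = 0.18×0.1873 + 0.15×0.2079 + 0.36×0.9187 + 0.14×1.3675 + 0.17×1.6029 = 0.8596
MRP = 7.3% − 3.2% = 4.10%
E(R_P) = R_f + β_P × MRP = 3.2% + 0.8596 × 4.1% = 6.72%

6.72%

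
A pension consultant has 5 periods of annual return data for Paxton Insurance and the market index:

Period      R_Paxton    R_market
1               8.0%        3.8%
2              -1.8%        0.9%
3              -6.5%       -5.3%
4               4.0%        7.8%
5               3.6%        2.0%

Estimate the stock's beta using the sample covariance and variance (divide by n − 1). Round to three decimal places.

Mean R_i = (8.0 − 1.8 − 6.5 + 4.0 + 3.6) / 5 = 1.4600%
Mean R_m = (3.8 + 0.9 − 5.3 + 7.8 + 2.0) / 5 = 1.8400%
Σ(R_i − R̄_i)(R_m − R̄_m) = 88.1980  ⇒  Cov = 88.1980 / 4 = 22.0495
Σ(R_m − R̄_m)² = 91.2520  ⇒  Var(R_m) = 91.2520 / 4 = 22.8130
β = Cov / Var(R_m) = 22.0495 / 22.8130 = 0.9665

0.967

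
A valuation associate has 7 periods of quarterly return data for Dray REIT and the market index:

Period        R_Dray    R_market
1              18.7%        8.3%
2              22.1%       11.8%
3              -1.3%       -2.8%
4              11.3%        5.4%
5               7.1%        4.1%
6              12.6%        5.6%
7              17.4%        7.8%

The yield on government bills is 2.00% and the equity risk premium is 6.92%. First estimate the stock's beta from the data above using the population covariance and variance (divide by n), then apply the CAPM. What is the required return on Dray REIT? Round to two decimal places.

Mean R_i = (18.7 + 22.1 − 1.3 + 11.3 + 7.1 + 12.6 + 17.4) / 7 = 12.5571%
Mean R_m = (8.3 + 11.8 − 2.8 + 5.4 + 4.1 + 5.6 + 7.8) / 7 = 5.7429%
Σ(R_i − R̄_i)(R_m − R̄_m) = 211.2429  ⇒  Cov = 211.2429 / 7 = 30.1776
Σ(R_m − R̄_m)² = 123.2771  ⇒  Var(R_m) = 123.2771 / 7 = 17.6110
β = Cov / Var(R_m) = 30.1776 / 17.6110 = 1.7136
E(R) = R_f + β × MRP = 2.00% + 1.7136 × 6.92% = 13.86%

13.86%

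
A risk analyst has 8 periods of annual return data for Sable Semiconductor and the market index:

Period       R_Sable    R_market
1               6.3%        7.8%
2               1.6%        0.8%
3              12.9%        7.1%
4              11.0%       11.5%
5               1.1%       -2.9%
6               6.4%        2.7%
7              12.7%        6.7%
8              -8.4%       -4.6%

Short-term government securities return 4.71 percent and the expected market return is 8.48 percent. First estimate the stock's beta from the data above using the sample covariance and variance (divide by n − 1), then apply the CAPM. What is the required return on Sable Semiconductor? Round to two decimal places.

Mean R_i = (6.3 + 1.6 + 12.9 + 11.0 + 1.1 + 6.4 + 12.7 − 8.4) / 8 = 5.4500%
Mean R_m = (7.8 + 0.8 + 7.1 + 11.5 − 2.9 + 2.7 + 6.7 − 4.6) / 8 = 3.6375%
Σ(R_i − R̄_i)(R_m − R̄_m) = 247.7350  ⇒  Cov = 247.7350 / 7 = 35.3907
Σ(R_m − R̄_m)² = 220.0388  ⇒  Var(R_m) = 220.0388 / 7 = 31.4341
β = Cov / Var(R_m) = 35.3907 / 31.4341 = 1.1259
MRP = 8.48% − 4.71% = 3.77%
E(R) = R_f + β × MRP = 4.71% + 1.1259 × 3.77% = 8.95%

8.95%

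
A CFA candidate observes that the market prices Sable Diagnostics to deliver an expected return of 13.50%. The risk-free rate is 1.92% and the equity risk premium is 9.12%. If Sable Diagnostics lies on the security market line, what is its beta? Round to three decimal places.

1.270

β = (E(R) − R_f) / MRP = (13.50% − 1.92%) / 9.12% = 11.58% / 9.12% = 1.270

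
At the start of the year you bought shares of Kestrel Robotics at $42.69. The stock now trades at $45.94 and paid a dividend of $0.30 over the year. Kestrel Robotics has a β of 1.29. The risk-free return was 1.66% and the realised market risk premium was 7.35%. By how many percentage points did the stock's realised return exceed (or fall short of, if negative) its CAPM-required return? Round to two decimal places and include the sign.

-2.83%

Realised HPR = (P1 + D1 − P0) / P0 = (45.94 + 0.30 − 42.69) / 42.69 = 3.55 / 42.69 = 8.3158%
CAPM required = R_f + β·MRP = 1.66% + 1.29 × 7.35% = 11.1415%
α = realised − required = 8.3158% − 11.1415% = -2.83%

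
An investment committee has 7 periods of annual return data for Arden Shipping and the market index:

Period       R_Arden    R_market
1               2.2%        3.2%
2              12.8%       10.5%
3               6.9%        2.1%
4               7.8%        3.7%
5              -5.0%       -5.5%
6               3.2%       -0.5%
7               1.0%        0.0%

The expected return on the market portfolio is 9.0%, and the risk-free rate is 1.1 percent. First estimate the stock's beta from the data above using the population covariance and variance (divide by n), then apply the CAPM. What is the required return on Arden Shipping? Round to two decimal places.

9.66%

Mean R_i = (2.2 + 12.8 + 6.9 + 7.8 − 5.0 + 3.2 + 1.0) / 7 = 4.1286%
Mean R_m = (3.2 + 10.5 + 2.1 + 3.7 − 5.5 − 0.5 + 0.0) / 7 = 1.9286%
Σ(R_i − R̄_i)(R_m − R̄_m) = 154.9543  ⇒  Cov = 154.9543 / 7 = 22.1363
Σ(R_m − R̄_m)² = 143.0543  ⇒  Var(R_m) = 143.0543 / 7 = 20.4363
β = Cov / Var(R_m) = 22.1363 / 20.4363 = 1.0832
MRP = 9.0% − 1.1% = 7.90%
E(R) = R_f + β × MRP = 1.1% + 1.0832 × 7.9% = 9.66%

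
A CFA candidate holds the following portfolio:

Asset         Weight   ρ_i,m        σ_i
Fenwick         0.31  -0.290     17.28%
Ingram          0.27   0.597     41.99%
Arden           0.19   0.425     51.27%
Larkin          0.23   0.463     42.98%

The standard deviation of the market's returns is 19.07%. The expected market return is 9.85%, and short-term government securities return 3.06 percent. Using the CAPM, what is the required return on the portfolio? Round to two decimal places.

β_Fenwick = -0.290 × 17.28% / 19.07% = -0.2628
β_Ingram = 0.597 × 41.99% / 19.07% = 1.3145
β_Arden = 0.425 × 51.27% / 19.07% = 1.1426
β_Larkin = 0.463 × 42.98% / 19.07% = 1.0435
β_P = Σ w_i β_i = 0.31×-0.2628 + 0.27×1.3145 + 0.19×1.1426 + 0.23×1.0435 = 0.7305
MRP = 9.85% − 3.06% = 6.79%
E(R_P) = R_f + β_P × MRP = 3.06% + 0.7305 × 6.79% = 8.02%

8.02%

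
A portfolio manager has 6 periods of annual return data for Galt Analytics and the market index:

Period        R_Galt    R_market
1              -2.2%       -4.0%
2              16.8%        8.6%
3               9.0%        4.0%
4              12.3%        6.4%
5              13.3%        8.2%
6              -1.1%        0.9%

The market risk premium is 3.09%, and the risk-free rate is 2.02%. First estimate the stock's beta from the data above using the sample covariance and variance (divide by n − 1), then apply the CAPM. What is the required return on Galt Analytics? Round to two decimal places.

Mean R_i = (-2.2 + 16.8 + 9.0 + 12.3 + 13.3 − 1.1) / 6 = 8.0167%
Mean R_m = (-4.0 + 8.6 + 4.0 + 6.4 + 8.2 + 0.9) / 6 = 4.0167%
Σ(R_i − R̄_i)(R_m − R̄_m) = 182.8683  ⇒  Cov = 182.8683 / 5 = 36.5737
Σ(R_m − R̄_m)² = 118.1683  ⇒  Var(R_m) = 118.1683 / 5 = 23.6337
β = Cov / Var(R_m) = 36.5737 / 23.6337 = 1.5475
E(R) = R_f + β × MRP = 2.02% + 1.5475 × 3.09% = 6.80%

6.80%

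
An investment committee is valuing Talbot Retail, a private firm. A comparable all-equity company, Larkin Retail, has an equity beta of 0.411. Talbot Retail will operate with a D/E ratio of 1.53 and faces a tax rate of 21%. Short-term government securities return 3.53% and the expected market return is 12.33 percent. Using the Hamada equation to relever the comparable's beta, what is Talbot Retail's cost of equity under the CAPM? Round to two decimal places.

β_L = β_U × [1 + (1 − t)(D/E)] = 0.411 × [1 + (1 − 0.21) × 1.53]
    = 0.411 × [1 + 0.79 × 1.53] = 0.411 × 2.2087 = 0.9078
MRP = 12.33% − 3.53% = 8.80%
E(R) = R_f + β_L × MRP = 3.53% + 0.9078 × 8.80% = 11.52%

11.52%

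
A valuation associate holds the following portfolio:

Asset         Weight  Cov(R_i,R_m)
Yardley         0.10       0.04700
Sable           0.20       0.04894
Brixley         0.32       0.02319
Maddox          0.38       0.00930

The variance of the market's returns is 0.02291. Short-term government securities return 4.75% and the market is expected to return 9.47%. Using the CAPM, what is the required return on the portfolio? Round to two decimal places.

9.99%

β_Yardley = 0.04700 / 0.02291 = 2.0515
β_Sable = 0.04894 / 0.02291 = 2.1362
β_Brixley = 0.02319 / 0.02291 = 1.0122
β_Maddox = 0.00930 / 0.02291 = 0.4059
β_P = Σ w_i β_i = 0.10×2.0515 + 0.20×2.1362 + 0.32×1.0122 + 0.38×0.4059 = 1.1105
MRP = 9.47% − 4.75% = 4.72%
E(R_P) = R_f + β_P × MRP = 4.75% + 1.1105 × 4.72% = 9.99%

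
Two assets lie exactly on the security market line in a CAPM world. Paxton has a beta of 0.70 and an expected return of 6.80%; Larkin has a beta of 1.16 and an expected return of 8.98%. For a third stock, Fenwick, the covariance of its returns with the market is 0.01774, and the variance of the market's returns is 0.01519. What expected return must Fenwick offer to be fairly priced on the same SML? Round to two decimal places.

MRP = (8.98% − 6.80%) / (1.16 − 0.70) = 4.7391%
R_f = 6.80% − 0.70 × 4.7391% = 3.4826%
β_Fenwick = Cov / Var(R_m) = 0.01774 / 0.01519 = 1.1679
E(R_Fenwick) = R_f + β × MRP = 3.4826% + 1.1679 × 4.7391% = 9.02%

9.02%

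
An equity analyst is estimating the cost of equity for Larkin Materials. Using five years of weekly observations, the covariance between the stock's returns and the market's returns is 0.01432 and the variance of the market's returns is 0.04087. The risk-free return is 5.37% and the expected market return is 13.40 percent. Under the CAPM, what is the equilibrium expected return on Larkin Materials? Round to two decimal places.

β = Cov(R_i, R_m) / Var(R_m) = 0.01432 / 0.04087 = 0.3504
MRP = 13.40% − 5.37% = 8.03%
E(R) = R_f + β × MRP = 5.37% + 0.3504 × 8.03% = 8.18%

8.18%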